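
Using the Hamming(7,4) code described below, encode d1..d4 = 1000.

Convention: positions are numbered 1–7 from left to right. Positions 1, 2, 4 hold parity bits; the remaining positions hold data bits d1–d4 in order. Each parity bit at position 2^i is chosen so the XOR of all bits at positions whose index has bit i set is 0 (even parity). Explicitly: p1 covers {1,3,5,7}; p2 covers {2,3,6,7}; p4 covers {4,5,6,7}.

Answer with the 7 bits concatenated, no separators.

1110000

Place data at non-parity positions: p1 p2 1 p4 0 0 0
p1 (pos 1,3,5,7): XOR of data positions = 1⊕0⊕0 = 1
p2 (pos 2,3,6,7): XOR of data positions = 1⊕0⊕0 = 1
p4 (pos 4,5,6,7): XOR of data positions = 0⊕0⊕0 = 0
Codeword: 1110000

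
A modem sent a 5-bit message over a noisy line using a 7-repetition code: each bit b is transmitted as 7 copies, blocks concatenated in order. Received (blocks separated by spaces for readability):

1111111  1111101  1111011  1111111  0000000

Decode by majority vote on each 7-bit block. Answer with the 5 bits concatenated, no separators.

11110

Block 1 (1111111): 7 ones → 1
Block 2 (1111101): 6 ones → 1
Block 3 (1111011): 6 ones → 1
Block 4 (1111111): 7 ones → 1
Block 5 (0000000): 0 ones → 0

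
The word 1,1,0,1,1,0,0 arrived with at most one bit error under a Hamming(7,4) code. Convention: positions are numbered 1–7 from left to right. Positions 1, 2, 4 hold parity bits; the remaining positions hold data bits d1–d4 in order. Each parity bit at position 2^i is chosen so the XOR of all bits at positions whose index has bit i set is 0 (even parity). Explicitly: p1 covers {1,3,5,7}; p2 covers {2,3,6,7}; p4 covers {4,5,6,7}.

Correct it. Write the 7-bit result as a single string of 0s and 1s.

1001100

s1 (pos 1,3,5,7): 1⊕0⊕1⊕0 = 0
s2 (pos 2,3,6,7): 1⊕0⊕0⊕0 = 1
s4 (pos 4,5,6,7): 1⊕1⊕0⊕0 = 0
Syndrome s4…s1 = 010 → error at position 2.
Flip position 2: 1101100 → 1001100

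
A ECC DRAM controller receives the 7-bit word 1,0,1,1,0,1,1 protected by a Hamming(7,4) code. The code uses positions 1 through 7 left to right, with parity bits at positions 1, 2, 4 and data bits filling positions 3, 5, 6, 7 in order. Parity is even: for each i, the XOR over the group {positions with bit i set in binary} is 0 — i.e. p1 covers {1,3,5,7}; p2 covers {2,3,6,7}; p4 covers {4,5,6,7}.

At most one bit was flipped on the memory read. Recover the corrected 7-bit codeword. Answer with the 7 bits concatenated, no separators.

s1 (pos 1,3,5,7): 1⊕1⊕0⊕1 = 1
s2 (pos 2,3,6,7): 0⊕1⊕1⊕1 = 1
s4 (pos 4,5,6,7): 1⊕0⊕1⊕1 = 1
Syndrome s4…s1 = 111 → error at position 7.
Flip position 7: 1011011 → 1011010

1011010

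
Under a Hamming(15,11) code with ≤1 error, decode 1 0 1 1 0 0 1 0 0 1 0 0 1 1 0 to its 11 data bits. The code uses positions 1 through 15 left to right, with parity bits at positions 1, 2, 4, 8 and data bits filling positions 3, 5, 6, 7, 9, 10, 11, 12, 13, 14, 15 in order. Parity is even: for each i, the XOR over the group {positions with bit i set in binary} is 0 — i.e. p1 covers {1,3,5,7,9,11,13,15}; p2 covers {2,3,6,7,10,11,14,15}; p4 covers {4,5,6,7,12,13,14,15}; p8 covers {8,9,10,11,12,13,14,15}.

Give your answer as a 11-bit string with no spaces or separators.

10010100110

s1 (pos 1,3,5,7,9,11,13,15): 1⊕1⊕0⊕1⊕0⊕0⊕1⊕0 = 0
s2 (pos 2,3,6,7,10,11,14,15): 0⊕1⊕0⊕1⊕1⊕0⊕1⊕0 = 0
s4 (pos 4,5,6,7,12,13,14,15): 1⊕0⊕0⊕1⊕0⊕1⊕1⊕0 = 0
s8 (pos 8,9,10,11,12,13,14,15): 0⊕0⊕1⊕0⊕0⊕1⊕1⊕0 = 1
Syndrome s8…s1 = 1000 → error at position 8.
Flip position 8: 101100100100110 → 101100110100110
Read data bits from positions 3,5,6,7,9,10,11,12,13,14,15: 10010100110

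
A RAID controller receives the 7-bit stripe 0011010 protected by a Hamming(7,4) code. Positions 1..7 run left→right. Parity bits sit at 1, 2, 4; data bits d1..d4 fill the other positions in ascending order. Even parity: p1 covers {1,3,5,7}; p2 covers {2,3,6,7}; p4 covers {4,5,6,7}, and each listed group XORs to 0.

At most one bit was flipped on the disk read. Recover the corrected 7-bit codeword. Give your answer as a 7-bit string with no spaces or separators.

1011010

s1 (pos 1,3,5,7): 0⊕1⊕0⊕0 = 1
s2 (pos 2,3,6,7): 0⊕1⊕1⊕0 = 0
s4 (pos 4,5,6,7): 1⊕0⊕1⊕0 = 0
Syndrome s4…s1 = 001 → error at position 1.
Flip position 1: 0011010 → 1011010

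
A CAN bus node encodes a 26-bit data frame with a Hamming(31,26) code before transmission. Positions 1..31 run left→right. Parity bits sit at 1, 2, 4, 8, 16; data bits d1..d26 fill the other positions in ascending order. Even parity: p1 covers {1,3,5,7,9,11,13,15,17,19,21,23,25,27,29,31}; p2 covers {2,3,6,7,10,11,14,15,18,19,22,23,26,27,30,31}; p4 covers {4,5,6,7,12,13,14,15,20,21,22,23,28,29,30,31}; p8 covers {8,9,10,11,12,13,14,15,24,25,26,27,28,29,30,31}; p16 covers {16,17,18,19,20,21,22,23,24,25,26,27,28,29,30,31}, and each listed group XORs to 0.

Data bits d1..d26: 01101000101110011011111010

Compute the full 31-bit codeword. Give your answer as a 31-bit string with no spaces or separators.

Place data at non-parity positions: p1 p2 0 p4 1 1 0 p8 1 0 0 0 1 0 1 p16 1 1 0 0 1 1 0 1 1 1 1 1 0 1 0
p1 (pos 1,3,5,7,9,11,13,15,17,19,21,23,25,27,29,31): XOR of data positions = 0⊕1⊕0⊕1⊕0⊕1⊕1⊕1⊕0⊕1⊕0⊕1⊕1⊕0⊕0 = 0
p2 (pos 2,3,6,7,10,11,14,15,18,19,22,23,26,27,30,31): XOR of data positions = 0⊕1⊕0⊕0⊕0⊕0⊕1⊕1⊕0⊕1⊕0⊕1⊕1⊕1⊕0 = 1
p4 (pos 4,5,6,7,12,13,14,15,20,21,22,23,28,29,30,31): XOR of data positions = 1⊕1⊕0⊕0⊕1⊕0⊕1⊕0⊕1⊕1⊕0⊕1⊕0⊕1⊕0 = 0
p8 (pos 8,9,10,11,12,13,14,15,24,25,26,27,28,29,30,31): XOR of data positions = 1⊕0⊕0⊕0⊕1⊕0⊕1⊕1⊕1⊕1⊕1⊕1⊕0⊕1⊕0 = 1
p16 (pos 16,17,18,19,20,21,22,23,24,25,26,27,28,29,30,31): XOR of data positions = 1⊕1⊕0⊕0⊕1⊕1⊕0⊕1⊕1⊕1⊕1⊕1⊕0⊕1⊕0 = 0
Codeword: 0100110110001010110011011111010

0100110110001010110011011111010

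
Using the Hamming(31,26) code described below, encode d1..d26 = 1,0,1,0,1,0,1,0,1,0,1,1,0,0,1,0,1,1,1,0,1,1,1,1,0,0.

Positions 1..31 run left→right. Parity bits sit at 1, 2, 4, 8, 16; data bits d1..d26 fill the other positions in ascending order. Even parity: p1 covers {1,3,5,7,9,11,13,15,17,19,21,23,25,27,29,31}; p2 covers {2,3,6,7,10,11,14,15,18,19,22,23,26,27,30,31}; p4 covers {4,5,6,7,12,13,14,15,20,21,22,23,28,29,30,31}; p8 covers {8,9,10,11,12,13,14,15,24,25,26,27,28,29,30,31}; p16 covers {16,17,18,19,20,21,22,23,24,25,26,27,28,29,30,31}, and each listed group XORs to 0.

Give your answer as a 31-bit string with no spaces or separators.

Place data at non-parity positions: p1 p2 1 p4 0 1 0 p8 1 0 1 0 1 0 1 p16 1 0 0 1 0 1 1 1 0 1 1 1 1 0 0
p1 (pos 1,3,5,7,9,11,13,15,17,19,21,23,25,27,29,31): XOR of data positions = 1⊕0⊕0⊕1⊕1⊕1⊕1⊕1⊕0⊕0⊕1⊕0⊕1⊕1⊕0 = 1
p2 (pos 2,3,6,7,10,11,14,15,18,19,22,23,26,27,30,31): XOR of data positions = 1⊕1⊕0⊕0⊕1⊕0⊕1⊕0⊕0⊕1⊕1⊕1⊕1⊕0⊕0 = 0
p4 (pos 4,5,6,7,12,13,14,15,20,21,22,23,28,29,30,31): XOR of data positions = 0⊕1⊕0⊕0⊕1⊕0⊕1⊕1⊕0⊕1⊕1⊕1⊕1⊕0⊕0 = 0
p8 (pos 8,9,10,11,12,13,14,15,24,25,26,27,28,29,30,31): XOR of data positions = 1⊕0⊕1⊕0⊕1⊕0⊕1⊕1⊕0⊕1⊕1⊕1⊕1⊕0⊕0 = 1
p16 (pos 16,17,18,19,20,21,22,23,24,25,26,27,28,29,30,31): XOR of data positions = 1⊕0⊕0⊕1⊕0⊕1⊕1⊕1⊕0⊕1⊕1⊕1⊕1⊕0⊕0 = 1
Codeword: 1010010110101011100101110111100

1010010110101011100101110111100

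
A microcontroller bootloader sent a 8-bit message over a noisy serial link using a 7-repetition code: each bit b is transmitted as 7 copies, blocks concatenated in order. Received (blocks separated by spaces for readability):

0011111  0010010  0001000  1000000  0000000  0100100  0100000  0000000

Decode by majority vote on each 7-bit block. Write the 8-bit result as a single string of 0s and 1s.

Block 1 (0011111): 5 ones → 1
Block 2 (0010010): 2 ones → 0
Block 3 (0001000): 1 one → 0
Block 4 (1000000): 1 one → 0
Block 5 (0000000): 0 ones → 0
Block 6 (0100100): 2 ones → 0
Block 7 (0100000): 1 one → 0
Block 8 (0000000): 0 ones → 0

10000000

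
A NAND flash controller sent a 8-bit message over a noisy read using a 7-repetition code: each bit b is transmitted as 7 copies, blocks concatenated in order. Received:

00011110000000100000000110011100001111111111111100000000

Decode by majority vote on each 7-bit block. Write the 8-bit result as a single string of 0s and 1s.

Block 1 (0001111): 4 ones → 1
Block 2 (0000000): 0 ones → 0
Block 3 (1000000): 1 one → 0
Block 4 (0011001): 3 ones → 0
Block 5 (1100001): 3 ones → 0
Block 6 (1111111): 7 ones → 1
Block 7 (1111110): 6 ones → 1
Block 8 (0000000): 0 ones → 0

10000110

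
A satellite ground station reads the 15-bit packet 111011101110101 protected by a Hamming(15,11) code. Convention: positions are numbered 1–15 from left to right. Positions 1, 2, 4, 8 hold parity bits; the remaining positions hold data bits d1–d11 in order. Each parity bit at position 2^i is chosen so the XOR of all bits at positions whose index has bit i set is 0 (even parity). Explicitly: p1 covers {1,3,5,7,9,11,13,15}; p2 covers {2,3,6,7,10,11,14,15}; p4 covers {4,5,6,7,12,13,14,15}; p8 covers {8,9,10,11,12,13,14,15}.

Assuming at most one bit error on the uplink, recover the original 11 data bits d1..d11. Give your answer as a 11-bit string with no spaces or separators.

s1 (pos 1,3,5,7,9,11,13,15): 1⊕1⊕1⊕1⊕1⊕1⊕1⊕1 = 0
s2 (pos 2,3,6,7,10,11,14,15): 1⊕1⊕1⊕1⊕1⊕1⊕0⊕1 = 1
s4 (pos 4,5,6,7,12,13,14,15): 0⊕1⊕1⊕1⊕0⊕1⊕0⊕1 = 1
s8 (pos 8,9,10,11,12,13,14,15): 0⊕1⊕1⊕1⊕0⊕1⊕0⊕1 = 1
Syndrome s8…s1 = 1110 → error at position 14.
Flip position 14: 111011101110101 → 111011101110111
Read data bits from positions 3,5,6,7,9,10,11,12,13,14,15: 11111110111

11111110111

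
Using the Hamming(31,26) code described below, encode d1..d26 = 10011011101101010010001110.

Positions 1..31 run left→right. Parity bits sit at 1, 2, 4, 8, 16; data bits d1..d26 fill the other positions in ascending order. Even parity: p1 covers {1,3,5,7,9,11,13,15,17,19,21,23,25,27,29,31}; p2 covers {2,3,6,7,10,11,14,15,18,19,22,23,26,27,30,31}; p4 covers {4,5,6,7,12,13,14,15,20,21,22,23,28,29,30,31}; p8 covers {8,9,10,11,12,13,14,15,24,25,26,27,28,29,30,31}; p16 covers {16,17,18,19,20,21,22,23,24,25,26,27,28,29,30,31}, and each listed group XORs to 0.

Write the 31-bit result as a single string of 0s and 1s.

Place data at non-parity positions: p1 p2 1 p4 0 0 1 p8 1 0 1 1 1 0 1 p16 1 0 1 0 1 0 0 1 0 0 0 1 1 1 0
p1 (pos 1,3,5,7,9,11,13,15,17,19,21,23,25,27,29,31): XOR of data positions = 1⊕0⊕1⊕1⊕1⊕1⊕1⊕1⊕1⊕1⊕0⊕0⊕0⊕1⊕0 = 0
p2 (pos 2,3,6,7,10,11,14,15,18,19,22,23,26,27,30,31): XOR of data positions = 1⊕0⊕1⊕0⊕1⊕0⊕1⊕0⊕1⊕0⊕0⊕0⊕0⊕1⊕0 = 0
p4 (pos 4,5,6,7,12,13,14,15,20,21,22,23,28,29,30,31): XOR of data positions = 0⊕0⊕1⊕1⊕1⊕0⊕1⊕0⊕1⊕0⊕0⊕1⊕1⊕1⊕0 = 0
p8 (pos 8,9,10,11,12,13,14,15,24,25,26,27,28,29,30,31): XOR of data positions = 1⊕0⊕1⊕1⊕1⊕0⊕1⊕1⊕0⊕0⊕0⊕1⊕1⊕1⊕0 = 1
p16 (pos 16,17,18,19,20,21,22,23,24,25,26,27,28,29,30,31): XOR of data positions = 1⊕0⊕1⊕0⊕1⊕0⊕0⊕1⊕0⊕0⊕0⊕1⊕1⊕1⊕0 = 1
Codeword: 0010001110111011101010010001110

0010001110111011101010010001110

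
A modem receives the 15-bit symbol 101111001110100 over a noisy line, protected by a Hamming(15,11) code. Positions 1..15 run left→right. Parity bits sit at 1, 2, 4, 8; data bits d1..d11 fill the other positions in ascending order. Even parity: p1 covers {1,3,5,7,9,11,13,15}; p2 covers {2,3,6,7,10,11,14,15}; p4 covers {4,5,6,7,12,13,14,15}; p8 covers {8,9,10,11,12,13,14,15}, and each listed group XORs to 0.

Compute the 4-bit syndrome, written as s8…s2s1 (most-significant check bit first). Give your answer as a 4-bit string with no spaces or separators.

s1 (pos 1,3,5,7,9,11,13,15): 1⊕1⊕1⊕0⊕1⊕1⊕1⊕0 = 0
s2 (pos 2,3,6,7,10,11,14,15): 0⊕1⊕1⊕0⊕1⊕1⊕0⊕0 = 0
s4 (pos 4,5,6,7,12,13,14,15): 1⊕1⊕1⊕0⊕0⊕1⊕0⊕0 = 0
s8 (pos 8,9,10,11,12,13,14,15): 0⊕1⊕1⊕1⊕0⊕1⊕0⊕0 = 0
Syndrome s8…s1 = 0000 → no error.

0000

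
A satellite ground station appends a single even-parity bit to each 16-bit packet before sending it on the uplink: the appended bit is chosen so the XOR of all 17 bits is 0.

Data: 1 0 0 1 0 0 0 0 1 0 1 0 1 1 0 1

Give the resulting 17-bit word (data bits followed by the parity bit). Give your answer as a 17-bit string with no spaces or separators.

XOR of the 16 data bits: 1⊕0⊕0⊕1⊕0⊕0⊕0⊕0⊕1⊕0⊕1⊕0⊕1⊕1⊕0⊕1 = 1
Parity bit = 1 (so all 17 bits XOR to 0).

10010000101011011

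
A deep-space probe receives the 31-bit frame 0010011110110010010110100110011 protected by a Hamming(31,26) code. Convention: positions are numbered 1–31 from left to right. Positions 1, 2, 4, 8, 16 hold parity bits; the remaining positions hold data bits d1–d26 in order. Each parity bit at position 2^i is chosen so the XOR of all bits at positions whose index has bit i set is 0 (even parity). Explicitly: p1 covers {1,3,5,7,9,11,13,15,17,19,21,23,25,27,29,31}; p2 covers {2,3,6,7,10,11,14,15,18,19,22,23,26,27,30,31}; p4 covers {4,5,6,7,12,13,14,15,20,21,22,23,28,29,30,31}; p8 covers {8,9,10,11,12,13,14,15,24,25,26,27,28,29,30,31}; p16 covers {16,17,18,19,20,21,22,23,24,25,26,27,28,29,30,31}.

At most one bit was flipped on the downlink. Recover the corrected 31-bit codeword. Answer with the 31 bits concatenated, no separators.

s1 (pos 1,3,5,7,9,11,13,15,17,19,21,23,25,27,29,31): 0⊕1⊕0⊕1⊕1⊕1⊕0⊕1⊕0⊕0⊕1⊕1⊕0⊕1⊕0⊕1 = 1
s2 (pos 2,3,6,7,10,11,14,15,18,19,22,23,26,27,30,31): 0⊕1⊕1⊕1⊕0⊕1⊕0⊕1⊕1⊕0⊕0⊕1⊕1⊕1⊕1⊕1 = 1
s4 (pos 4,5,6,7,12,13,14,15,20,21,22,23,28,29,30,31): 0⊕0⊕1⊕1⊕1⊕0⊕0⊕1⊕1⊕1⊕0⊕1⊕0⊕0⊕1⊕1 = 1
s8 (pos 8,9,10,11,12,13,14,15,24,25,26,27,28,29,30,31): 1⊕1⊕0⊕1⊕1⊕0⊕0⊕1⊕0⊕0⊕1⊕1⊕0⊕0⊕1⊕1 = 1
s16 (pos 16,17,18,19,20,21,22,23,24,25,26,27,28,29,30,31): 0⊕0⊕1⊕0⊕1⊕1⊕0⊕1⊕0⊕0⊕1⊕1⊕0⊕0⊕1⊕1 = 0
Syndrome s16…s1 = 01111 → error at position 15.
Flip position 15: 0010011110110010010110100110011 → 0010011110110000010110100110011

0010011110110000010110100110011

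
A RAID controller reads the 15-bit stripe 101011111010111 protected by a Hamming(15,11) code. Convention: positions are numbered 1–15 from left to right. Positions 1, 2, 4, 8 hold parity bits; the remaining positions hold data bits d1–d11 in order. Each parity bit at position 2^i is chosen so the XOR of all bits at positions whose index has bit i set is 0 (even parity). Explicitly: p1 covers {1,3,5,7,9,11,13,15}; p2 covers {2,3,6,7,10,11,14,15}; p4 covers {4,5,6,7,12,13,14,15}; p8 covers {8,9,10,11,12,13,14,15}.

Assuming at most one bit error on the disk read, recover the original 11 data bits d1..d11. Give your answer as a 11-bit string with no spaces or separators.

11111010111

s1 (pos 1,3,5,7,9,11,13,15): 1⊕1⊕1⊕1⊕1⊕1⊕1⊕1 = 0
s2 (pos 2,3,6,7,10,11,14,15): 0⊕1⊕1⊕1⊕0⊕1⊕1⊕1 = 0
s4 (pos 4,5,6,7,12,13,14,15): 0⊕1⊕1⊕1⊕0⊕1⊕1⊕1 = 0
s8 (pos 8,9,10,11,12,13,14,15): 1⊕1⊕0⊕1⊕0⊕1⊕1⊕1 = 0
Syndrome s8…s1 = 0000 → no error.
Read data bits from positions 3,5,6,7,9,10,11,12,13,14,15: 11111010111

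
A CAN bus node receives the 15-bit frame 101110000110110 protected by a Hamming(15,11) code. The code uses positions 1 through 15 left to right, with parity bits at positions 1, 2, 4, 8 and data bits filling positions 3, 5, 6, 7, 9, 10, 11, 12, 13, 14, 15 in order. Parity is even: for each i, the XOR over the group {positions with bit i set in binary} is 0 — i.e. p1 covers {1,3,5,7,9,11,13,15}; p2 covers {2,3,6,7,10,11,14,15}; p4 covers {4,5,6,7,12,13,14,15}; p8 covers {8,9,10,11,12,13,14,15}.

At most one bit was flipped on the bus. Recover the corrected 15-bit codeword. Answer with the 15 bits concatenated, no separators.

001110000110110

s1 (pos 1,3,5,7,9,11,13,15): 1⊕1⊕1⊕0⊕0⊕1⊕1⊕0 = 1
s2 (pos 2,3,6,7,10,11,14,15): 0⊕1⊕0⊕0⊕1⊕1⊕1⊕0 = 0
s4 (pos 4,5,6,7,12,13,14,15): 1⊕1⊕0⊕0⊕0⊕1⊕1⊕0 = 0
s8 (pos 8,9,10,11,12,13,14,15): 0⊕0⊕1⊕1⊕0⊕1⊕1⊕0 = 0
Syndrome s8…s1 = 0001 → error at position 1.
Flip position 1: 101110000110110 → 001110000110110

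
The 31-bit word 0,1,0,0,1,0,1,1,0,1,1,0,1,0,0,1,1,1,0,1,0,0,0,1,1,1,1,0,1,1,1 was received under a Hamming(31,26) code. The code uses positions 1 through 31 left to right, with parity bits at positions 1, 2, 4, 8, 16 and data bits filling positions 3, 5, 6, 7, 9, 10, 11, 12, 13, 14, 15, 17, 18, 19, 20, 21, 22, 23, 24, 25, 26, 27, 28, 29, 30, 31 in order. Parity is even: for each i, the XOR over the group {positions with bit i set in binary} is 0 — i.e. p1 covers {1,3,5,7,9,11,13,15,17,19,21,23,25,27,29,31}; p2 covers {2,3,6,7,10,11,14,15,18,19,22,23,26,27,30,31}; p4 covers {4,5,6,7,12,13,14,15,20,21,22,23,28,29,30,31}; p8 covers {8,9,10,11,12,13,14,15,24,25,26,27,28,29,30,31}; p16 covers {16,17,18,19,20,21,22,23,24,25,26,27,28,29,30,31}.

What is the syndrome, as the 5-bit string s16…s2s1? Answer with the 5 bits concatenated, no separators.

11111

s1 (pos 1,3,5,7,9,11,13,15,17,19,21,23,25,27,29,31): 0⊕0⊕1⊕1⊕0⊕1⊕1⊕0⊕1⊕0⊕0⊕0⊕1⊕1⊕1⊕1 = 1
s2 (pos 2,3,6,7,10,11,14,15,18,19,22,23,26,27,30,31): 1⊕0⊕0⊕1⊕1⊕1⊕0⊕0⊕1⊕0⊕0⊕0⊕1⊕1⊕1⊕1 = 1
s4 (pos 4,5,6,7,12,13,14,15,20,21,22,23,28,29,30,31): 0⊕1⊕0⊕1⊕0⊕1⊕0⊕0⊕1⊕0⊕0⊕0⊕0⊕1⊕1⊕1 = 1
s8 (pos 8,9,10,11,12,13,14,15,24,25,26,27,28,29,30,31): 1⊕0⊕1⊕1⊕0⊕1⊕0⊕0⊕1⊕1⊕1⊕1⊕0⊕1⊕1⊕1 = 1
s16 (pos 16,17,18,19,20,21,22,23,24,25,26,27,28,29,30,31): 1⊕1⊕1⊕0⊕1⊕0⊕0⊕0⊕1⊕1⊕1⊕1⊕0⊕1⊕1⊕1 = 1
Syndrome s16…s1 = 11111 → error at position 31.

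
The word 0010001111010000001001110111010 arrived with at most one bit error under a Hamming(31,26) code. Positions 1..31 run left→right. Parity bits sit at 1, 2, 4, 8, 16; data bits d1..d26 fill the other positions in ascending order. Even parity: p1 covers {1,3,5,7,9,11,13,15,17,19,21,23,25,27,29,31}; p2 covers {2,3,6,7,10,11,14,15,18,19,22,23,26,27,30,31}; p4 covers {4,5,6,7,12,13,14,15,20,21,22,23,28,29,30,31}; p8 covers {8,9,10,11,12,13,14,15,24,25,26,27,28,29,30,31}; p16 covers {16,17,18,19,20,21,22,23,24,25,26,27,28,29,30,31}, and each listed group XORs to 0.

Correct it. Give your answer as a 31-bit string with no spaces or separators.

s1 (pos 1,3,5,7,9,11,13,15,17,19,21,23,25,27,29,31): 0⊕1⊕0⊕1⊕1⊕0⊕0⊕0⊕0⊕1⊕0⊕1⊕0⊕1⊕0⊕0 = 0
s2 (pos 2,3,6,7,10,11,14,15,18,19,22,23,26,27,30,31): 0⊕1⊕0⊕1⊕1⊕0⊕0⊕0⊕0⊕1⊕1⊕1⊕1⊕1⊕1⊕0 = 1
s4 (pos 4,5,6,7,12,13,14,15,20,21,22,23,28,29,30,31): 0⊕0⊕0⊕1⊕1⊕0⊕0⊕0⊕0⊕0⊕1⊕1⊕1⊕0⊕1⊕0 = 0
s8 (pos 8,9,10,11,12,13,14,15,24,25,26,27,28,29,30,31): 1⊕1⊕1⊕0⊕1⊕0⊕0⊕0⊕1⊕0⊕1⊕1⊕1⊕0⊕1⊕0 = 1
s16 (pos 16,17,18,19,20,21,22,23,24,25,26,27,28,29,30,31): 0⊕0⊕0⊕1⊕0⊕0⊕1⊕1⊕1⊕0⊕1⊕1⊕1⊕0⊕1⊕0 = 0
Syndrome s16…s1 = 01010 → error at position 10.
Flip position 10: 0010001111010000001001110111010 → 0010001110010000001001110111010

0010001110010000001001110111010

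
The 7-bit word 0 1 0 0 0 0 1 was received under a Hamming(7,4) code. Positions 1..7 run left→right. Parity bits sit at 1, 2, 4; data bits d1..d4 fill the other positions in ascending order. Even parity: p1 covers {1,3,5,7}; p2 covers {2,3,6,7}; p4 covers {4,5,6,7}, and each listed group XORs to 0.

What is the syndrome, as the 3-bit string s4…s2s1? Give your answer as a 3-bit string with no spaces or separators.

101

s1 (pos 1,3,5,7): 0⊕0⊕0⊕1 = 1
s2 (pos 2,3,6,7): 1⊕0⊕0⊕1 = 0
s4 (pos 4,5,6,7): 0⊕0⊕0⊕1 = 1
Syndrome s4…s1 = 101 → error at position 5.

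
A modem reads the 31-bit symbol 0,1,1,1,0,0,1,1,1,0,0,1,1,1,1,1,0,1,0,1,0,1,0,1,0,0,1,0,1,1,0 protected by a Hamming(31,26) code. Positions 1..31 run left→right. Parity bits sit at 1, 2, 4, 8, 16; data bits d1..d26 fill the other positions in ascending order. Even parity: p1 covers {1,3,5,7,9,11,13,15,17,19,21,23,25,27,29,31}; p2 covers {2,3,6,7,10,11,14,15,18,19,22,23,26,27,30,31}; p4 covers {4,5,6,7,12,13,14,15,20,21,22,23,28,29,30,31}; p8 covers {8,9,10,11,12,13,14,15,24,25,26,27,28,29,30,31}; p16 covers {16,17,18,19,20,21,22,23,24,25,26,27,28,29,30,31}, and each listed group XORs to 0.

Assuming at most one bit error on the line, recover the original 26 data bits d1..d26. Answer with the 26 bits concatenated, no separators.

00011001111010101010010110

s1 (pos 1,3,5,7,9,11,13,15,17,19,21,23,25,27,29,31): 0⊕1⊕0⊕1⊕1⊕0⊕1⊕1⊕0⊕0⊕0⊕0⊕0⊕1⊕1⊕0 = 1
s2 (pos 2,3,6,7,10,11,14,15,18,19,22,23,26,27,30,31): 1⊕1⊕0⊕1⊕0⊕0⊕1⊕1⊕1⊕0⊕1⊕0⊕0⊕1⊕1⊕0 = 1
s4 (pos 4,5,6,7,12,13,14,15,20,21,22,23,28,29,30,31): 1⊕0⊕0⊕1⊕1⊕1⊕1⊕1⊕1⊕0⊕1⊕0⊕0⊕1⊕1⊕0 = 0
s8 (pos 8,9,10,11,12,13,14,15,24,25,26,27,28,29,30,31): 1⊕1⊕0⊕0⊕1⊕1⊕1⊕1⊕1⊕0⊕0⊕1⊕0⊕1⊕1⊕0 = 0
s16 (pos 16,17,18,19,20,21,22,23,24,25,26,27,28,29,30,31): 1⊕0⊕1⊕0⊕1⊕0⊕1⊕0⊕1⊕0⊕0⊕1⊕0⊕1⊕1⊕0 = 0
Syndrome s16…s1 = 00011 → error at position 3.
Flip position 3: 0111001110011111010101010010110 → 0101001110011111010101010010110
Read data bits from positions 3,5,6,7,9,10,11,12,13,14,15,17,18,19,20,21,22,23,24,25,26,27,28,29,30,31: 00011001111010101010010110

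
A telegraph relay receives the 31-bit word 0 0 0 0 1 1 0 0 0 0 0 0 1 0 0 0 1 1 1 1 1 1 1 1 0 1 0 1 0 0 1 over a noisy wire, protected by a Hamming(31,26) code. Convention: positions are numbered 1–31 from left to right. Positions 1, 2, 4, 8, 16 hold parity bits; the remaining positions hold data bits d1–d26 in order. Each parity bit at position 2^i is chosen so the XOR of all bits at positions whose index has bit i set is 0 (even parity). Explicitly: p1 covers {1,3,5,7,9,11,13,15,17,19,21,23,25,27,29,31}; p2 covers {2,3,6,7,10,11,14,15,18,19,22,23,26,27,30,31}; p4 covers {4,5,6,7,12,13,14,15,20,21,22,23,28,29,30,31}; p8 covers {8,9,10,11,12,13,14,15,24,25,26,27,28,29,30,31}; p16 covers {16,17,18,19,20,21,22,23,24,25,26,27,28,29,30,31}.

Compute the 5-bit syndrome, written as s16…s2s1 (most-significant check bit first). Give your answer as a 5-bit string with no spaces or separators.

s1 (pos 1,3,5,7,9,11,13,15,17,19,21,23,25,27,29,31): 0⊕0⊕1⊕0⊕0⊕0⊕1⊕0⊕1⊕1⊕1⊕1⊕0⊕0⊕0⊕1 = 1
s2 (pos 2,3,6,7,10,11,14,15,18,19,22,23,26,27,30,31): 0⊕0⊕1⊕0⊕0⊕0⊕0⊕0⊕1⊕1⊕1⊕1⊕1⊕0⊕0⊕1 = 1
s4 (pos 4,5,6,7,12,13,14,15,20,21,22,23,28,29,30,31): 0⊕1⊕1⊕0⊕0⊕1⊕0⊕0⊕1⊕1⊕1⊕1⊕1⊕0⊕0⊕1 = 1
s8 (pos 8,9,10,11,12,13,14,15,24,25,26,27,28,29,30,31): 0⊕0⊕0⊕0⊕0⊕1⊕0⊕0⊕1⊕0⊕1⊕0⊕1⊕0⊕0⊕1 = 1
s16 (pos 16,17,18,19,20,21,22,23,24,25,26,27,28,29,30,31): 0⊕1⊕1⊕1⊕1⊕1⊕1⊕1⊕1⊕0⊕1⊕0⊕1⊕0⊕0⊕1 = 1
Syndrome s16…s1 = 11111 → error at position 31.

11111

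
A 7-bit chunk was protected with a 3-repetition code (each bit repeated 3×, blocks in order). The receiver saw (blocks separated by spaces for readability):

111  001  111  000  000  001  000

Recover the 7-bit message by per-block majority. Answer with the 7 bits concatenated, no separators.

Block 1 (111): 3 ones → 1
Block 2 (001): 1 one → 0
Block 3 (111): 3 ones → 1
Block 4 (000): 0 ones → 0
Block 5 (000): 0 ones → 0
Block 6 (001): 1 one → 0
Block 7 (000): 0 ones → 0

1010000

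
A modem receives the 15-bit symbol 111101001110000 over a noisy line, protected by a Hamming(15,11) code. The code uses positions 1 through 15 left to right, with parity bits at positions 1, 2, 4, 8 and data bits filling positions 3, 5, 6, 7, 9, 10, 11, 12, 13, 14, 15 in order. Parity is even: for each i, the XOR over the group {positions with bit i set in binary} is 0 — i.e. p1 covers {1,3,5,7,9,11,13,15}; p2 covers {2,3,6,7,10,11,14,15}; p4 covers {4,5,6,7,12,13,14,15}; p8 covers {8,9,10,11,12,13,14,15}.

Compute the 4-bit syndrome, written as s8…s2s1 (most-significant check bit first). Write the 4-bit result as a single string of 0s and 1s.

s1 (pos 1,3,5,7,9,11,13,15): 1⊕1⊕0⊕0⊕1⊕1⊕0⊕0 = 0
s2 (pos 2,3,6,7,10,11,14,15): 1⊕1⊕1⊕0⊕1⊕1⊕0⊕0 = 1
s4 (pos 4,5,6,7,12,13,14,15): 1⊕0⊕1⊕0⊕0⊕0⊕0⊕0 = 0
s8 (pos 8,9,10,11,12,13,14,15): 0⊕1⊕1⊕1⊕0⊕0⊕0⊕0 = 1
Syndrome s8…s1 = 1010 → error at position 10.

1010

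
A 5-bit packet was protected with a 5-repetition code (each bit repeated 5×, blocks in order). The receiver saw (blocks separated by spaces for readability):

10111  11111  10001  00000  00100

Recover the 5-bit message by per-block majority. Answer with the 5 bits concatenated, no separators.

11000

Block 1 (10111): 4 ones → 1
Block 2 (11111): 5 ones → 1
Block 3 (10001): 2 ones → 0
Block 4 (00000): 0 ones → 0
Block 5 (00100): 1 one → 0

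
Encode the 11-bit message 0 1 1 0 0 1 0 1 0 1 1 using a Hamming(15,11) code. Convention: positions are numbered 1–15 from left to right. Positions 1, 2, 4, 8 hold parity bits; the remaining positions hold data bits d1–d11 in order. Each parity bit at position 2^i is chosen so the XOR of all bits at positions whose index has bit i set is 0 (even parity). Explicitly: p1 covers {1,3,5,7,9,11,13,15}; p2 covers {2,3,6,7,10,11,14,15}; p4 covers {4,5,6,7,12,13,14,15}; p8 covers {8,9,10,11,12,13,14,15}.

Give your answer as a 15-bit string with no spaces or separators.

Place data at non-parity positions: p1 p2 0 p4 1 1 0 p8 0 1 0 1 0 1 1
p1 (pos 1,3,5,7,9,11,13,15): XOR of data positions = 0⊕1⊕0⊕0⊕0⊕0⊕1 = 0
p2 (pos 2,3,6,7,10,11,14,15): XOR of data positions = 0⊕1⊕0⊕1⊕0⊕1⊕1 = 0
p4 (pos 4,5,6,7,12,13,14,15): XOR of data positions = 1⊕1⊕0⊕1⊕0⊕1⊕1 = 1
p8 (pos 8,9,10,11,12,13,14,15): XOR of data positions = 0⊕1⊕0⊕1⊕0⊕1⊕1 = 0
Codeword: 000111000101011

000111000101011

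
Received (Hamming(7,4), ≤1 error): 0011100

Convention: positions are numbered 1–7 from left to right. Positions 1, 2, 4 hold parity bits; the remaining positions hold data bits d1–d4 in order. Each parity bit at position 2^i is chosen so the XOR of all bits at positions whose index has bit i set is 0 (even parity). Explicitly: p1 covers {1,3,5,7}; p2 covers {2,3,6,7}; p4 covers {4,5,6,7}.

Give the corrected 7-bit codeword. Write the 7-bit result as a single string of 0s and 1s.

0111100

s1 (pos 1,3,5,7): 0⊕1⊕1⊕0 = 0
s2 (pos 2,3,6,7): 0⊕1⊕0⊕0 = 1
s4 (pos 4,5,6,7): 1⊕1⊕0⊕0 = 0
Syndrome s4…s1 = 010 → error at position 2.
Flip position 2: 0011100 → 0111100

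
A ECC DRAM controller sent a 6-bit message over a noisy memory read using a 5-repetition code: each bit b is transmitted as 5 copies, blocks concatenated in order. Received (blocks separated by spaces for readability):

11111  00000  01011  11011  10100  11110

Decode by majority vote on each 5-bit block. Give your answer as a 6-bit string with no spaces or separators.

101101

Block 1 (11111): 5 ones → 1
Block 2 (00000): 0 ones → 0
Block 3 (01011): 3 ones → 1
Block 4 (11011): 4 ones → 1
Block 5 (10100): 2 ones → 0
Block 6 (11110): 4 ones → 1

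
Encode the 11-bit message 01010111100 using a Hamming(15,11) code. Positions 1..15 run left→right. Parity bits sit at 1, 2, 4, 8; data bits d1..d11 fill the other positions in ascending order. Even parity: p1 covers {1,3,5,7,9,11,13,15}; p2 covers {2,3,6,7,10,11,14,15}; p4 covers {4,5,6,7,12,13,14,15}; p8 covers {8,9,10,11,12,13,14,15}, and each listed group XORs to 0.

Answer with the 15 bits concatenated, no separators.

010010100111100

Place data at non-parity positions: p1 p2 0 p4 1 0 1 p8 0 1 1 1 1 0 0
p1 (pos 1,3,5,7,9,11,13,15): XOR of data positions = 0⊕1⊕1⊕0⊕1⊕1⊕0 = 0
p2 (pos 2,3,6,7,10,11,14,15): XOR of data positions = 0⊕0⊕1⊕1⊕1⊕0⊕0 = 1
p4 (pos 4,5,6,7,12,13,14,15): XOR of data positions = 1⊕0⊕1⊕1⊕1⊕0⊕0 = 0
p8 (pos 8,9,10,11,12,13,14,15): XOR of data positions = 0⊕1⊕1⊕1⊕1⊕0⊕0 = 0
Codeword: 010010100111100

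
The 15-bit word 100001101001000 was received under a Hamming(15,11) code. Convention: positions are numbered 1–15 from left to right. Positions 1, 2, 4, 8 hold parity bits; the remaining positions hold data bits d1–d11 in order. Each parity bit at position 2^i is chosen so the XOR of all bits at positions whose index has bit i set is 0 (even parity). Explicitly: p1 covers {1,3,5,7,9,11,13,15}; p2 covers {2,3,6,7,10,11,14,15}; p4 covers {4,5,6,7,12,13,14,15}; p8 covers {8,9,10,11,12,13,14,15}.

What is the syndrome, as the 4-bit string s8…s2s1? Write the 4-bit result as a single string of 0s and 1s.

0101

s1 (pos 1,3,5,7,9,11,13,15): 1⊕0⊕0⊕1⊕1⊕0⊕0⊕0 = 1
s2 (pos 2,3,6,7,10,11,14,15): 0⊕0⊕1⊕1⊕0⊕0⊕0⊕0 = 0
s4 (pos 4,5,6,7,12,13,14,15): 0⊕0⊕1⊕1⊕1⊕0⊕0⊕0 = 1
s8 (pos 8,9,10,11,12,13,14,15): 0⊕1⊕0⊕0⊕1⊕0⊕0⊕0 = 0
Syndrome s8…s1 = 0101 → error at position 5.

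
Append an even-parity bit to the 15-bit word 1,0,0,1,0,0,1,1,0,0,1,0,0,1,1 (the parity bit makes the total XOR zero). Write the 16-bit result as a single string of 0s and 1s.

XOR of the 15 data bits: 1⊕0⊕0⊕1⊕0⊕0⊕1⊕1⊕0⊕0⊕1⊕0⊕0⊕1⊕1 = 1
Parity bit = 1 (so all 16 bits XOR to 0).

1001001100100111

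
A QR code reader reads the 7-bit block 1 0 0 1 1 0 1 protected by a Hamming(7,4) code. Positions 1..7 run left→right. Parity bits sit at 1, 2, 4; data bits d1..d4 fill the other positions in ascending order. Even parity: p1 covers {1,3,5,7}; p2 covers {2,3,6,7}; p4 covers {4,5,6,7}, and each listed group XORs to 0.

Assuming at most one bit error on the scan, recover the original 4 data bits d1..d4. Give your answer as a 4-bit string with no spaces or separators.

0100

s1 (pos 1,3,5,7): 1⊕0⊕1⊕1 = 1
s2 (pos 2,3,6,7): 0⊕0⊕0⊕1 = 1
s4 (pos 4,5,6,7): 1⊕1⊕0⊕1 = 1
Syndrome s4…s1 = 111 → error at position 7.
Flip position 7: 1001101 → 1001100
Read data bits from positions 3,5,6,7: 0100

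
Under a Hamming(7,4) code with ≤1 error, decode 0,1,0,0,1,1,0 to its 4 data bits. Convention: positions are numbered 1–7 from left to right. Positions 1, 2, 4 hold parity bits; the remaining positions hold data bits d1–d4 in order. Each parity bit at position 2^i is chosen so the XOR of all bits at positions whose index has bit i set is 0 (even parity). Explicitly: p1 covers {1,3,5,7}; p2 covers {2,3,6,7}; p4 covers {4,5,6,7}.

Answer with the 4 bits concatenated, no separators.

0110

s1 (pos 1,3,5,7): 0⊕0⊕1⊕0 = 1
s2 (pos 2,3,6,7): 1⊕0⊕1⊕0 = 0
s4 (pos 4,5,6,7): 0⊕1⊕1⊕0 = 0
Syndrome s4…s1 = 001 → error at position 1.
Flip position 1: 0100110 → 1100110
Read data bits from positions 3,5,6,7: 0110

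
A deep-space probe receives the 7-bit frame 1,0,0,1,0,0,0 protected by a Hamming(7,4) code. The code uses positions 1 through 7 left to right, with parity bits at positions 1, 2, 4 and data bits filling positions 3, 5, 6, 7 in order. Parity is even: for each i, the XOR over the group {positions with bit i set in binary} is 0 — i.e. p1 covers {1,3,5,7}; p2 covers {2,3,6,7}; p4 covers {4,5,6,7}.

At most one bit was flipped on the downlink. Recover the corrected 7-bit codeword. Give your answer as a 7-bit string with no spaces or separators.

1001100

s1 (pos 1,3,5,7): 1⊕0⊕0⊕0 = 1
s2 (pos 2,3,6,7): 0⊕0⊕0⊕0 = 0
s4 (pos 4,5,6,7): 1⊕0⊕0⊕0 = 1
Syndrome s4…s1 = 101 → error at position 5.
Flip position 5: 1001000 → 1001100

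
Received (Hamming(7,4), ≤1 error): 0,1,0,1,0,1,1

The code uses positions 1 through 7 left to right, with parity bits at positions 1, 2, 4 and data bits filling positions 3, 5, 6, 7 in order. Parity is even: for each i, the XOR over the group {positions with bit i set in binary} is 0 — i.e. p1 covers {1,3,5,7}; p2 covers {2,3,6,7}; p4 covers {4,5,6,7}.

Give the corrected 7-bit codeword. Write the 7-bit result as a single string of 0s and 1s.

0101010

s1 (pos 1,3,5,7): 0⊕0⊕0⊕1 = 1
s2 (pos 2,3,6,7): 1⊕0⊕1⊕1 = 1
s4 (pos 4,5,6,7): 1⊕0⊕1⊕1 = 1
Syndrome s4…s1 = 111 → error at position 7.
Flip position 7: 0101011 → 0101010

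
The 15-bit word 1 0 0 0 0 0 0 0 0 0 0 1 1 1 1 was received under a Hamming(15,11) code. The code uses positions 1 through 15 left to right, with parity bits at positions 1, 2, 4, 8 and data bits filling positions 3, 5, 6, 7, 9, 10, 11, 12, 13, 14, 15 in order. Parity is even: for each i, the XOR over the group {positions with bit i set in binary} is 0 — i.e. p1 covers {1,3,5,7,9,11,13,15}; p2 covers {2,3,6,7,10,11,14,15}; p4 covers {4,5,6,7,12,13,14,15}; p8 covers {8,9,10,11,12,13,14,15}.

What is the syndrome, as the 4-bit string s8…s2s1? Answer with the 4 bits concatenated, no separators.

s1 (pos 1,3,5,7,9,11,13,15): 1⊕0⊕0⊕0⊕0⊕0⊕1⊕1 = 1
s2 (pos 2,3,6,7,10,11,14,15): 0⊕0⊕0⊕0⊕0⊕0⊕1⊕1 = 0
s4 (pos 4,5,6,7,12,13,14,15): 0⊕0⊕0⊕0⊕1⊕1⊕1⊕1 = 0
s8 (pos 8,9,10,11,12,13,14,15): 0⊕0⊕0⊕0⊕1⊕1⊕1⊕1 = 0
Syndrome s8…s1 = 0001 → error at position 1.

0001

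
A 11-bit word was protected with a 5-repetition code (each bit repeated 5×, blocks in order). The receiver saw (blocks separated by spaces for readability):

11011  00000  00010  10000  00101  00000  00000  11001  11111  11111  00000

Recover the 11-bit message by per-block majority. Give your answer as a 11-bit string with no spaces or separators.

10000001110

Block 1 (11011): 4 ones → 1
Block 2 (00000): 0 ones → 0
Block 3 (00010): 1 one → 0
Block 4 (10000): 1 one → 0
Block 5 (00101): 2 ones → 0
Block 6 (00000): 0 ones → 0
Block 7 (00000): 0 ones → 0
Block 8 (11001): 3 ones → 1
Block 9 (11111): 5 ones → 1
Block 10 (11111): 5 ones → 1
Block 11 (00000): 0 ones → 0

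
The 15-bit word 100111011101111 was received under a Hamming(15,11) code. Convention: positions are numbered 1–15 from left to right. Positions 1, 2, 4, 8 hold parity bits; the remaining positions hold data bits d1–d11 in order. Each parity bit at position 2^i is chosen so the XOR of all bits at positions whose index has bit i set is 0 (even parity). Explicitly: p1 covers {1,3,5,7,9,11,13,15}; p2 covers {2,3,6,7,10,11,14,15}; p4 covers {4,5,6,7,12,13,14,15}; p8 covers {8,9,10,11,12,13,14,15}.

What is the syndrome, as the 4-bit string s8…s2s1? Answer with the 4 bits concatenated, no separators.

s1 (pos 1,3,5,7,9,11,13,15): 1⊕0⊕1⊕0⊕1⊕0⊕1⊕1 = 1
s2 (pos 2,3,6,7,10,11,14,15): 0⊕0⊕1⊕0⊕1⊕0⊕1⊕1 = 0
s4 (pos 4,5,6,7,12,13,14,15): 1⊕1⊕1⊕0⊕1⊕1⊕1⊕1 = 1
s8 (pos 8,9,10,11,12,13,14,15): 1⊕1⊕1⊕0⊕1⊕1⊕1⊕1 = 1
Syndrome s8…s1 = 1101 → error at position 13.

1101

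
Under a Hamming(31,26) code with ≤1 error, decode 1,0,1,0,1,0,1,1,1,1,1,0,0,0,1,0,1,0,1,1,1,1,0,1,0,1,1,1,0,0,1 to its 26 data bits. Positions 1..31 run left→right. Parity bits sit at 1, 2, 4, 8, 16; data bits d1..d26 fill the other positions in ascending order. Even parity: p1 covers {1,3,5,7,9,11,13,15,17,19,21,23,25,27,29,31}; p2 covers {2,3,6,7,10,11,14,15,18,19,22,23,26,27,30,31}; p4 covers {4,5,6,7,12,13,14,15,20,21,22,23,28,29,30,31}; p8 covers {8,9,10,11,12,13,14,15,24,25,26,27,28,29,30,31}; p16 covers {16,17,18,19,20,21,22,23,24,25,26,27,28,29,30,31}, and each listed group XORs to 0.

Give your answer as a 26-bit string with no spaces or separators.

11011110001101111010111001

s1 (pos 1,3,5,7,9,11,13,15,17,19,21,23,25,27,29,31): 1⊕1⊕1⊕1⊕1⊕1⊕0⊕1⊕1⊕1⊕1⊕0⊕0⊕1⊕0⊕1 = 0
s2 (pos 2,3,6,7,10,11,14,15,18,19,22,23,26,27,30,31): 0⊕1⊕0⊕1⊕1⊕1⊕0⊕1⊕0⊕1⊕1⊕0⊕1⊕1⊕0⊕1 = 0
s4 (pos 4,5,6,7,12,13,14,15,20,21,22,23,28,29,30,31): 0⊕1⊕0⊕1⊕0⊕0⊕0⊕1⊕1⊕1⊕1⊕0⊕1⊕0⊕0⊕1 = 0
s8 (pos 8,9,10,11,12,13,14,15,24,25,26,27,28,29,30,31): 1⊕1⊕1⊕1⊕0⊕0⊕0⊕1⊕1⊕0⊕1⊕1⊕1⊕0⊕0⊕1 = 0
s16 (pos 16,17,18,19,20,21,22,23,24,25,26,27,28,29,30,31): 0⊕1⊕0⊕1⊕1⊕1⊕1⊕0⊕1⊕0⊕1⊕1⊕1⊕0⊕0⊕1 = 0
Syndrome s16…s1 = 00000 → no error.
Read data bits from positions 3,5,6,7,9,10,11,12,13,14,15,17,18,19,20,21,22,23,24,25,26,27,28,29,30,31: 11011110001101111010111001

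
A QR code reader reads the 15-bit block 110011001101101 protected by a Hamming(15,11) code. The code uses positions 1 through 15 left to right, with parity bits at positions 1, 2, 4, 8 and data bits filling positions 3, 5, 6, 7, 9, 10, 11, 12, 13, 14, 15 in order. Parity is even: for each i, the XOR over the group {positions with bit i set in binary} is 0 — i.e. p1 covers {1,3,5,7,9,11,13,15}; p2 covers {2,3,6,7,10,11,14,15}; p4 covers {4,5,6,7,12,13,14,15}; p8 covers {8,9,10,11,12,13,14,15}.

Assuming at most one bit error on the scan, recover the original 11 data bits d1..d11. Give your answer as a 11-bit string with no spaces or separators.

s1 (pos 1,3,5,7,9,11,13,15): 1⊕0⊕1⊕0⊕1⊕0⊕1⊕1 = 1
s2 (pos 2,3,6,7,10,11,14,15): 1⊕0⊕1⊕0⊕1⊕0⊕0⊕1 = 0
s4 (pos 4,5,6,7,12,13,14,15): 0⊕1⊕1⊕0⊕1⊕1⊕0⊕1 = 1
s8 (pos 8,9,10,11,12,13,14,15): 0⊕1⊕1⊕0⊕1⊕1⊕0⊕1 = 1
Syndrome s8…s1 = 1101 → error at position 13.
Flip position 13: 110011001101101 → 110011001101001
Read data bits from positions 3,5,6,7,9,10,11,12,13,14,15: 01101101001

01101101001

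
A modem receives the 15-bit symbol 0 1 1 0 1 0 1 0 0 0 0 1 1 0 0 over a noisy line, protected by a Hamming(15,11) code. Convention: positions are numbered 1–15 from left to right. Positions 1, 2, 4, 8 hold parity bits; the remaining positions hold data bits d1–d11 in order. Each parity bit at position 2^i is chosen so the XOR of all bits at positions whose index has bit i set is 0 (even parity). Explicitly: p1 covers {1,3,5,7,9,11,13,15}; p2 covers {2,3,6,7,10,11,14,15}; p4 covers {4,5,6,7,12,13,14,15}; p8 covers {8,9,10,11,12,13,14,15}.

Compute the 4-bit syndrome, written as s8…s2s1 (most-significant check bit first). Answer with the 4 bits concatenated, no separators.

0010

s1 (pos 1,3,5,7,9,11,13,15): 0⊕1⊕1⊕1⊕0⊕0⊕1⊕0 = 0
s2 (pos 2,3,6,7,10,11,14,15): 1⊕1⊕0⊕1⊕0⊕0⊕0⊕0 = 1
s4 (pos 4,5,6,7,12,13,14,15): 0⊕1⊕0⊕1⊕1⊕1⊕0⊕0 = 0
s8 (pos 8,9,10,11,12,13,14,15): 0⊕0⊕0⊕0⊕1⊕1⊕0⊕0 = 0
Syndrome s8…s1 = 0010 → error at position 2.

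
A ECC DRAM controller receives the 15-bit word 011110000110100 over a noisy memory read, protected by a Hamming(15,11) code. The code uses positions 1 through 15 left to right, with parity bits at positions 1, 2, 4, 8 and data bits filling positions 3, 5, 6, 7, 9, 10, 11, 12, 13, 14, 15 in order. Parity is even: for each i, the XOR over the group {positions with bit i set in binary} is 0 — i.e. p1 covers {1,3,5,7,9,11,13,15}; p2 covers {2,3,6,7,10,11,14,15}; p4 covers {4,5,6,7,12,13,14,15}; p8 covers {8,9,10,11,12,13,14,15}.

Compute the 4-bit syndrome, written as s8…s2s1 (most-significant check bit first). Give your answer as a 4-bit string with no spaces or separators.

1100

s1 (pos 1,3,5,7,9,11,13,15): 0⊕1⊕1⊕0⊕0⊕1⊕1⊕0 = 0
s2 (pos 2,3,6,7,10,11,14,15): 1⊕1⊕0⊕0⊕1⊕1⊕0⊕0 = 0
s4 (pos 4,5,6,7,12,13,14,15): 1⊕1⊕0⊕0⊕0⊕1⊕0⊕0 = 1
s8 (pos 8,9,10,11,12,13,14,15): 0⊕0⊕1⊕1⊕0⊕1⊕0⊕0 = 1
Syndrome s8…s1 = 1100 → error at position 12.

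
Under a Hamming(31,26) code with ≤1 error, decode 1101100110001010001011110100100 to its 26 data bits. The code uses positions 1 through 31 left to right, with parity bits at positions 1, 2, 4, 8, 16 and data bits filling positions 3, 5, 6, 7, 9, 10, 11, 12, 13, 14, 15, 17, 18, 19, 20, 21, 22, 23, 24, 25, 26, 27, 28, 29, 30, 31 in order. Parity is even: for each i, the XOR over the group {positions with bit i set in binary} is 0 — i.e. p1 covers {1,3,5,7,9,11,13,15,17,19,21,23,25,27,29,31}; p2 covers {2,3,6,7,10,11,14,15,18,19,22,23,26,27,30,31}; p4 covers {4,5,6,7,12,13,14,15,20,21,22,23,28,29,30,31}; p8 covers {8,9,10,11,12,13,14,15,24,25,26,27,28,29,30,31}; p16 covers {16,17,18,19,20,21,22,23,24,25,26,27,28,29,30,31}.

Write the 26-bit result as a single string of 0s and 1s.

s1 (pos 1,3,5,7,9,11,13,15,17,19,21,23,25,27,29,31): 1⊕0⊕1⊕0⊕1⊕0⊕1⊕1⊕0⊕1⊕1⊕1⊕0⊕0⊕1⊕0 = 1
s2 (pos 2,3,6,7,10,11,14,15,18,19,22,23,26,27,30,31): 1⊕0⊕0⊕0⊕0⊕0⊕0⊕1⊕0⊕1⊕1⊕1⊕1⊕0⊕0⊕0 = 0
s4 (pos 4,5,6,7,12,13,14,15,20,21,22,23,28,29,30,31): 1⊕1⊕0⊕0⊕0⊕1⊕0⊕1⊕0⊕1⊕1⊕1⊕0⊕1⊕0⊕0 = 0
s8 (pos 8,9,10,11,12,13,14,15,24,25,26,27,28,29,30,31): 1⊕1⊕0⊕0⊕0⊕1⊕0⊕1⊕1⊕0⊕1⊕0⊕0⊕1⊕0⊕0 = 1
s16 (pos 16,17,18,19,20,21,22,23,24,25,26,27,28,29,30,31): 0⊕0⊕0⊕1⊕0⊕1⊕1⊕1⊕1⊕0⊕1⊕0⊕0⊕1⊕0⊕0 = 1
Syndrome s16…s1 = 11001 → error at position 25.
Flip position 25: 1101100110001010001011110100100 → 1101100110001010001011111100100
Read data bits from positions 3,5,6,7,9,10,11,12,13,14,15,17,18,19,20,21,22,23,24,25,26,27,28,29,30,31: 01001000101001011111100100

01001000101001011111100100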